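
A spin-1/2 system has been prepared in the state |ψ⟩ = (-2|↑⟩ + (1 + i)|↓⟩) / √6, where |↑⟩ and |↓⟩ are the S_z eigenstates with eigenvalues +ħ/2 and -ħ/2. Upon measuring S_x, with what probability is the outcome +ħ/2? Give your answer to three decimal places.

0.167

|+x⟩ = (|↑⟩ + |↓⟩)/√2, so ⟨+x|ψ⟩ = (-1 + i) / (√2·√6).
P = |-1 + i|² / 12 = 2/12.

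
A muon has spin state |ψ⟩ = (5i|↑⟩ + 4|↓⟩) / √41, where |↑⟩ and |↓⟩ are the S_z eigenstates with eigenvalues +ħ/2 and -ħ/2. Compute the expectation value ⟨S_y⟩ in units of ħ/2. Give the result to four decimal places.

⟨σ_y⟩ = 2 Im(a* b)/(|a|²+|b|²) with a = 5i, b = 4.
a* b = -20i, so ⟨σ_y⟩ = -40/41.
⟨S_y⟩ = (ħ/2)·⟨σ_y⟩.

-0.9756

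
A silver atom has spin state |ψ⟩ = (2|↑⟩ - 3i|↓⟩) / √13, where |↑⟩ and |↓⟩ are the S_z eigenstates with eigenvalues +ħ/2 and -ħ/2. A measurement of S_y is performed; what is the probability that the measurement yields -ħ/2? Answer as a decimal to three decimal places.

0.962

|-y⟩ = (|↑⟩ - i|↓⟩)/√2, so ⟨-y|ψ⟩ = (5) / (√2·√13).
P = |5|² / 26 = 25/26.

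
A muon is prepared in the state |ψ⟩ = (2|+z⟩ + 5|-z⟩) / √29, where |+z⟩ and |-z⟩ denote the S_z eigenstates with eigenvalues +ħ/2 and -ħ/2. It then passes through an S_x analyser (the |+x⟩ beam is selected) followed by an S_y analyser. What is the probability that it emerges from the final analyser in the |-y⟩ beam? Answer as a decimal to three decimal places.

First analyser (S_x): P(|+x⟩) = |⟨+x|ψ⟩|² = 49/58.
After stage 1 the state is |+x⟩; P(|-y⟩) = |⟨-y|+x⟩|² = 1/2.
Joint probability = 49/58 × 1/2 = 0.422.

0.422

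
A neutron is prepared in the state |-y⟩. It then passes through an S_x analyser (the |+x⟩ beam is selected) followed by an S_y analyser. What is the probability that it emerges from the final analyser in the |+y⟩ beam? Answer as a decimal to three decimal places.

First analyser (S_x): from |-y⟩, P(|+x⟩) = 1/2.
After stage 1 the state is |+x⟩; P(|+y⟩) = |⟨+y|+x⟩|² = 1/2.
Joint probability = 1/2 × 1/2 = 0.250.

0.250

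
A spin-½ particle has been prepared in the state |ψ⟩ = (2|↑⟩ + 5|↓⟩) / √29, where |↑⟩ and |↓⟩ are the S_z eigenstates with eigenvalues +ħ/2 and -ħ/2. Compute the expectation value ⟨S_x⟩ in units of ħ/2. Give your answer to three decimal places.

⟨σ_x⟩ = 2 Re(a* b)/(|a|²+|b|²) with a = 2, b = 5.
a* b = 10, so ⟨σ_x⟩ = 20/29.
⟨S_x⟩ = (ħ/2)·⟨σ_x⟩.

0.690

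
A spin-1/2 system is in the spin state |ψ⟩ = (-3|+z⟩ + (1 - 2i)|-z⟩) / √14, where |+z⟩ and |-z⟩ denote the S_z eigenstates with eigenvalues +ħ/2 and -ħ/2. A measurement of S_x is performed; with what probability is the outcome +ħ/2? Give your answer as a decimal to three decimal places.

|+x⟩ = (|+z⟩ + |-z⟩)/√2, so ⟨+x|ψ⟩ = (-2 - 2i) / (√2·√14).
P = |-2 - 2i|² / 28 = 8/28.

0.286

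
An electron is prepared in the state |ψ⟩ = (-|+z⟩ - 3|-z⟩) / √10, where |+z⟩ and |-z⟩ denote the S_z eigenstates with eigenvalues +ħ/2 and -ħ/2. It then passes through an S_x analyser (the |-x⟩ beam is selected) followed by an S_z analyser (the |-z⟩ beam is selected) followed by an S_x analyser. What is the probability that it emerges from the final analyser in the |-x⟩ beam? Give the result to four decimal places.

0.0500

First analyser (S_x): P(|-x⟩) = |⟨-x|ψ⟩|² = 4/20.
After stage 1 the state is |-x⟩; P(|-z⟩) = |⟨-z|-x⟩|² = 1/2.
After stage 2 the state is |-z⟩; P(|-x⟩) = |⟨-x|-z⟩|² = 1/2.
Joint probability = 4/20 × 1/2 × 1/2 = 0.0500.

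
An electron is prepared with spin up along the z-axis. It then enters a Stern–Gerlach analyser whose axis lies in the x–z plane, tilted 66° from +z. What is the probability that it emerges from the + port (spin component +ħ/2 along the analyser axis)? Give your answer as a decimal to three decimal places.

For spin-½, the probability of finding spin-up along an axis at angle θ to the initial spin direction is cos²(θ/2); spin-down is sin²(θ/2).
θ = 66°, so P = cos²(33°) ≈ 0.703.

0.703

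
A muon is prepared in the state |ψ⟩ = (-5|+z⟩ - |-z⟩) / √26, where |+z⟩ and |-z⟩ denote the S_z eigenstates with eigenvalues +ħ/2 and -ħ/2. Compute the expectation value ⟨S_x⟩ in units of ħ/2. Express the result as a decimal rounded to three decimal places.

⟨σ_x⟩ = 2 Re(a* b)/(|a|²+|b|²) with a = -5, b = -1.
a* b = 5, so ⟨σ_x⟩ = 10/26.
⟨S_x⟩ = (ħ/2)·⟨σ_x⟩.

0.385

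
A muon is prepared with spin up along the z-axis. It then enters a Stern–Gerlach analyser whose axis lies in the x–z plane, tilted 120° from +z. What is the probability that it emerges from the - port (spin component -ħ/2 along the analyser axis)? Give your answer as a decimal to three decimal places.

0.750

For spin-½, the probability of finding spin-up along an axis at angle θ to the initial spin direction is cos²(θ/2); spin-down is sin²(θ/2).
θ = 120°, so P = sin²(60°) ≈ 0.750.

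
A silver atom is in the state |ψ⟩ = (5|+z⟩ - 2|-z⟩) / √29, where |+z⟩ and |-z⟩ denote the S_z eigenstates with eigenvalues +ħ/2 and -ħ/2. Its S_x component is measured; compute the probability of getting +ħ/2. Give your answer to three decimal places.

0.155

|+x⟩ = (|+z⟩ + |-z⟩)/√2, so ⟨+x|ψ⟩ = (3) / (√2·√29).
P = |3|² / 58 = 9/58.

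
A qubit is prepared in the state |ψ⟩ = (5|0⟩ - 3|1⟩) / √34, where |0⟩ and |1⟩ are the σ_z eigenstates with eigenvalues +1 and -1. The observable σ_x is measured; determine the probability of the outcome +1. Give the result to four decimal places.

0.0588

|+x⟩ = (|0⟩ + |1⟩)/√2, so ⟨+x|ψ⟩ = (2) / (√2·√34).
P = |2|² / 68 = 4/68.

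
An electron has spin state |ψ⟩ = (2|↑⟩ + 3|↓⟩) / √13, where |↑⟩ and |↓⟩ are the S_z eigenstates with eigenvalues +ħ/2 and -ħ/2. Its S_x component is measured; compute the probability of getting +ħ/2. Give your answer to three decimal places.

|+x⟩ = (|↑⟩ + |↓⟩)/√2, so ⟨+x|ψ⟩ = (5) / (√2·√13).
P = |5|² / 26 = 25/26.

0.962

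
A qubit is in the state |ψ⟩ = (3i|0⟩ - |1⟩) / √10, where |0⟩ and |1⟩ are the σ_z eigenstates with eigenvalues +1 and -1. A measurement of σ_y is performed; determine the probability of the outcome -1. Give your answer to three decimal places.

0.200

|-y⟩ = (|0⟩ - i|1⟩)/√2, so ⟨-y|ψ⟩ = (2i) / (√2·√10).
P = |2i|² / 20 = 4/20.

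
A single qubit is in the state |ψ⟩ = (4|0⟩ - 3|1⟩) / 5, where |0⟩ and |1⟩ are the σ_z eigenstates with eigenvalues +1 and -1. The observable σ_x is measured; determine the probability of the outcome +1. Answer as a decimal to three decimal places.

0.020

|+x⟩ = (|0⟩ + |1⟩)/√2, so ⟨+x|ψ⟩ = (1) / (√2·5).
P = |1|² / 50 = 1/50.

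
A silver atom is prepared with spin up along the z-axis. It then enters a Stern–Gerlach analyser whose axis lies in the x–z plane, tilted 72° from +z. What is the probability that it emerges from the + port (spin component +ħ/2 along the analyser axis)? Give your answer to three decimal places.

0.655

For spin-½, the probability of finding spin-up along an axis at angle θ to the initial spin direction is cos²(θ/2); spin-down is sin²(θ/2).
θ = 72°, so P = cos²(36°) ≈ 0.655.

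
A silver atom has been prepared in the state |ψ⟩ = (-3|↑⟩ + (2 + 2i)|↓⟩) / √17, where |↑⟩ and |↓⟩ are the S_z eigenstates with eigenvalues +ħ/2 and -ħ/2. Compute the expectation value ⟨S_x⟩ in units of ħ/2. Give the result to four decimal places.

-0.7059

⟨σ_x⟩ = 2 Re(a* b)/(|a|²+|b|²) with a = -3, b = (2 + 2i).
a* b = (-6 - 6i), so ⟨σ_x⟩ = -12/17.
⟨S_x⟩ = (ħ/2)·⟨σ_x⟩.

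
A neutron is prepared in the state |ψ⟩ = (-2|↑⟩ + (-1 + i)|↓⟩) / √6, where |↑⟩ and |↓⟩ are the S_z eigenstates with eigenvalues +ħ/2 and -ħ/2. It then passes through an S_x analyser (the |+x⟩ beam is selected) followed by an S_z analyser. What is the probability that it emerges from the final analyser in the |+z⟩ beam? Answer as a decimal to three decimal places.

0.417

First analyser (S_x): P(|+x⟩) = |⟨+x|ψ⟩|² = 10/12.
After stage 1 the state is |+x⟩; P(|+z⟩) = |⟨+z|+x⟩|² = 1/2.
Joint probability = 10/12 × 1/2 = 0.417.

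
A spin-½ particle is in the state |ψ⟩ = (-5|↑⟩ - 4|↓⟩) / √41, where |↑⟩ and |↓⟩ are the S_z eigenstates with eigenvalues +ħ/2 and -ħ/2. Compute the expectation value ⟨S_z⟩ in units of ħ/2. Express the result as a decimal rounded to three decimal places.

⟨σ_z⟩ = |a|² - |b|² divided by |a|²+|b|², with a, b the |↑⟩, |↓⟩ amplitudes.
= (25 - 16)/41 = 9/41.
⟨S_z⟩ = (ħ/2)·⟨σ_z⟩.

0.220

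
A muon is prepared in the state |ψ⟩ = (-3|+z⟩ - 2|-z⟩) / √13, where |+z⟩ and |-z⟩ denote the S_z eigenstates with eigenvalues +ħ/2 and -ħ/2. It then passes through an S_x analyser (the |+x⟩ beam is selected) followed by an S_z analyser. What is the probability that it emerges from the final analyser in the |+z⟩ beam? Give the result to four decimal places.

0.4808

First analyser (S_x): P(|+x⟩) = |⟨+x|ψ⟩|² = 25/26.
After stage 1 the state is |+x⟩; P(|+z⟩) = |⟨+z|+x⟩|² = 1/2.
Joint probability = 25/26 × 1/2 = 0.4808.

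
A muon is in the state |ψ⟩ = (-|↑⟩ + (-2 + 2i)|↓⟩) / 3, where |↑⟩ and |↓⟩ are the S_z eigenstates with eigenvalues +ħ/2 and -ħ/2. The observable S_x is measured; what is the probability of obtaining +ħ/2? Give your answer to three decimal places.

0.722

|+x⟩ = (|↑⟩ + |↓⟩)/√2, so ⟨+x|ψ⟩ = (-3 + 2i) / (√2·3).
P = |-3 + 2i|² / 18 = 13/18.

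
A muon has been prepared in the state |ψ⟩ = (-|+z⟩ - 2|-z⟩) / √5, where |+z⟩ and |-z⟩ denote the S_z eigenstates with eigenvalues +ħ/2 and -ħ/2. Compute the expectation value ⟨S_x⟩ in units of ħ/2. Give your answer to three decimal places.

⟨σ_x⟩ = 2 Re(a* b)/(|a|²+|b|²) with a = -1, b = -2.
a* b = 2, so ⟨σ_x⟩ = 4/5.
⟨S_x⟩ = (ħ/2)·⟨σ_x⟩.

0.800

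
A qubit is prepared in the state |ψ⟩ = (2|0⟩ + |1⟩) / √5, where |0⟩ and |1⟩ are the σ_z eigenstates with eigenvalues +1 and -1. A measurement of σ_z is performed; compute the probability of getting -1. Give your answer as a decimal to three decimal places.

0.200

The -1 outcome corresponds to |1⟩. Its amplitude in |ψ⟩ is 1/√5.
P = |1|² / 5 = 1/5.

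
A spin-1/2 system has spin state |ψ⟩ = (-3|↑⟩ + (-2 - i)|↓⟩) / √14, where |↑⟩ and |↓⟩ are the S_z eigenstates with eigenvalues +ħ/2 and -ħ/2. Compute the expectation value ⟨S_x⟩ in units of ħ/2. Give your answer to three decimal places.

0.857

⟨σ_x⟩ = 2 Re(a* b)/(|a|²+|b|²) with a = -3, b = (-2 - i).
a* b = (6 + 3i), so ⟨σ_x⟩ = 12/14.
⟨S_x⟩ = (ħ/2)·⟨σ_x⟩.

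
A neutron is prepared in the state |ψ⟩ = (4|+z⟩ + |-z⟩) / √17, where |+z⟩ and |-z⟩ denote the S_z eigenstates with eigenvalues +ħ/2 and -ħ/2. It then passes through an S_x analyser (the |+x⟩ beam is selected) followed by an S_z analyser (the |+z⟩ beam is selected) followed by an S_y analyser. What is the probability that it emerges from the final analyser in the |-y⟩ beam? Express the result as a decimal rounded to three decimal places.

First analyser (S_x): P(|+x⟩) = |⟨+x|ψ⟩|² = 25/34.
After stage 1 the state is |+x⟩; P(|+z⟩) = |⟨+z|+x⟩|² = 1/2.
After stage 2 the state is |+z⟩; P(|-y⟩) = |⟨-y|+z⟩|² = 1/2.
Joint probability = 25/34 × 1/2 × 1/2 = 0.184.

0.184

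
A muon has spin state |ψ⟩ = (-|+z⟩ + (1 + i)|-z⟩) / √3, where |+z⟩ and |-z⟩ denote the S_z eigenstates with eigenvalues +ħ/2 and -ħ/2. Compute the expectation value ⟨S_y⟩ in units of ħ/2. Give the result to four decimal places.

-0.6667

⟨σ_y⟩ = 2 Im(a* b)/(|a|²+|b|²) with a = -1, b = (1 + i).
a* b = (-1 - i), so ⟨σ_y⟩ = -2/3.
⟨S_y⟩ = (ħ/2)·⟨σ_y⟩.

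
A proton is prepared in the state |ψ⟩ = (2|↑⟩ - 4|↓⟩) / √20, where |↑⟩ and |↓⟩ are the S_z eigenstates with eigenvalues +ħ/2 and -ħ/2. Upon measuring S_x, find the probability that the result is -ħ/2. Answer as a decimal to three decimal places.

|-x⟩ = (|↑⟩ - |↓⟩)/√2, so ⟨-x|ψ⟩ = (6) / (√2·√20).
P = |6|² / 40 = 36/40.

0.900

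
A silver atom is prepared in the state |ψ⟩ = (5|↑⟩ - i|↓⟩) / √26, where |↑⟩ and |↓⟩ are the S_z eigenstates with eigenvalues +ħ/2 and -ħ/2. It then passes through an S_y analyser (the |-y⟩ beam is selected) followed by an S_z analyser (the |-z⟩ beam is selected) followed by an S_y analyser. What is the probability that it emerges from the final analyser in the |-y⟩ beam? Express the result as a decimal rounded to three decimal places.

First analyser (S_y): P(|-y⟩) = |⟨-y|ψ⟩|² = 36/52.
After stage 1 the state is |-y⟩; P(|-z⟩) = |⟨-z|-y⟩|² = 1/2.
After stage 2 the state is |-z⟩; P(|-y⟩) = |⟨-y|-z⟩|² = 1/2.
Joint probability = 36/52 × 1/2 × 1/2 = 0.173.

0.173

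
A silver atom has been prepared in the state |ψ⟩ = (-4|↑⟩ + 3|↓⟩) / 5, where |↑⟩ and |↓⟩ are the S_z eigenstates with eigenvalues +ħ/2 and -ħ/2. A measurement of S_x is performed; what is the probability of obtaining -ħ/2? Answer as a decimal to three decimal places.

|-x⟩ = (|↑⟩ - |↓⟩)/√2, so ⟨-x|ψ⟩ = (-7) / (√2·5).
P = |-7|² / 50 = 49/50.

0.980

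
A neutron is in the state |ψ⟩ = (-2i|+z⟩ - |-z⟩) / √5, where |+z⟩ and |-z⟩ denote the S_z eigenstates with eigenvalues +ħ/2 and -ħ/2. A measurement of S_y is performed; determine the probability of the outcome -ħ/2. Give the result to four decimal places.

|-y⟩ = (|+z⟩ - i|-z⟩)/√2, so ⟨-y|ψ⟩ = (-3i) / (√2·√5).
P = |-3i|² / 10 = 9/10.

0.9000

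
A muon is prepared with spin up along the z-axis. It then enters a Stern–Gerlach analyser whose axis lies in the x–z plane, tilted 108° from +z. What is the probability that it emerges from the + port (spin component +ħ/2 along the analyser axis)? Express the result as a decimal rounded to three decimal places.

0.345

For spin-½, the probability of finding spin-up along an axis at angle θ to the initial spin direction is cos²(θ/2); spin-down is sin²(θ/2).
θ = 108°, so P = cos²(54°) ≈ 0.345.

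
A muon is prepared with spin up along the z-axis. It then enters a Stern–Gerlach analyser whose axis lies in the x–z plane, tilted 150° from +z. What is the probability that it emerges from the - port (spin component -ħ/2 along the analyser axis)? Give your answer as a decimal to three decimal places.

For spin-½, the probability of finding spin-up along an axis at angle θ to the initial spin direction is cos²(θ/2); spin-down is sin²(θ/2).
θ = 150°, so P = sin²(75°) ≈ 0.933.

0.933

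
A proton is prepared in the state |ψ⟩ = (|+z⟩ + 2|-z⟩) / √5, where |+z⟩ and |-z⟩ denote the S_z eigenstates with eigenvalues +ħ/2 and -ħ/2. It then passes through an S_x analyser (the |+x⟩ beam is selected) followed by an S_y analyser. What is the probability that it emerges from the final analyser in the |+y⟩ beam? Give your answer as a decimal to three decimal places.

0.450

First analyser (S_x): P(|+x⟩) = |⟨+x|ψ⟩|² = 9/10.
After stage 1 the state is |+x⟩; P(|+y⟩) = |⟨+y|+x⟩|² = 1/2.
Joint probability = 9/10 × 1/2 = 0.450.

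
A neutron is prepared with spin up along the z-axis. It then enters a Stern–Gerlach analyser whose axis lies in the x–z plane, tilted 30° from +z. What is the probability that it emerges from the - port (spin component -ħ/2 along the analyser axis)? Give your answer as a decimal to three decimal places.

For spin-½, the probability of finding spin-up along an axis at angle θ to the initial spin direction is cos²(θ/2); spin-down is sin²(θ/2).
θ = 30°, so P = sin²(15°) ≈ 0.067.

0.067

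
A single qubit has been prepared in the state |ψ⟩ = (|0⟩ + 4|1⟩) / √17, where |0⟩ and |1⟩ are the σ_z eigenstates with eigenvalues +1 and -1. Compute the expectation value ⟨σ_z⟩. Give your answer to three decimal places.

-0.882

⟨σ_z⟩ = |a|² - |b|² divided by |a|²+|b|², with a, b the |0⟩, |1⟩ amplitudes.
= (1 - 16)/17 = -15/17.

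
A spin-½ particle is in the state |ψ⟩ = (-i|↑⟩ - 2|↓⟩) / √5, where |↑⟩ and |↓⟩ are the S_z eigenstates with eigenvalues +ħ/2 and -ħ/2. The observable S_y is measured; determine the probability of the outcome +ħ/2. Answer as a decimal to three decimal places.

0.100

|+y⟩ = (|↑⟩ + i|↓⟩)/√2, so ⟨+y|ψ⟩ = (i) / (√2·√5).
P = |i|² / 10 = 1/10.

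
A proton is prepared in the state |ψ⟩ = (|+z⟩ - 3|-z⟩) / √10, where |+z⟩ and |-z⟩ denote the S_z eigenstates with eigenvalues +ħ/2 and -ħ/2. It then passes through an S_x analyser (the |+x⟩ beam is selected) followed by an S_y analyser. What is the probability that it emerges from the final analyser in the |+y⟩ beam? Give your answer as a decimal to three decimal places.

0.100

First analyser (S_x): P(|+x⟩) = |⟨+x|ψ⟩|² = 4/20.
After stage 1 the state is |+x⟩; P(|+y⟩) = |⟨+y|+x⟩|² = 1/2.
Joint probability = 4/20 × 1/2 = 0.100.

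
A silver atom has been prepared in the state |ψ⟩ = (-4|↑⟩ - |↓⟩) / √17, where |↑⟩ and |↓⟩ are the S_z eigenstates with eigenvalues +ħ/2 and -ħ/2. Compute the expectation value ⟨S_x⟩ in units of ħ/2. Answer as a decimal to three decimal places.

0.471

⟨σ_x⟩ = 2 Re(a* b)/(|a|²+|b|²) with a = -4, b = -1.
a* b = 4, so ⟨σ_x⟩ = 8/17.
⟨S_x⟩ = (ħ/2)·⟨σ_x⟩.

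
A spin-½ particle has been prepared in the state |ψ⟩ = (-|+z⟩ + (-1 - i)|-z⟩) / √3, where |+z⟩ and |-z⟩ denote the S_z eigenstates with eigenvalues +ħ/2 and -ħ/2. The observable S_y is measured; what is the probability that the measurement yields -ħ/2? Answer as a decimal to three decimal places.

|-y⟩ = (|+z⟩ - i|-z⟩)/√2, so ⟨-y|ψ⟩ = (-i) / (√2·√3).
P = |-i|² / 6 = 1/6.

0.167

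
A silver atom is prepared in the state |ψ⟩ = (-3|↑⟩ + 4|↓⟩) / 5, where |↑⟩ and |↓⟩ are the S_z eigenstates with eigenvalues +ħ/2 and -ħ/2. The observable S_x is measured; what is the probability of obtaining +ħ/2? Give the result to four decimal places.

|+x⟩ = (|↑⟩ + |↓⟩)/√2, so ⟨+x|ψ⟩ = (1) / (√2·5).
P = |1|² / 50 = 1/50.

0.0200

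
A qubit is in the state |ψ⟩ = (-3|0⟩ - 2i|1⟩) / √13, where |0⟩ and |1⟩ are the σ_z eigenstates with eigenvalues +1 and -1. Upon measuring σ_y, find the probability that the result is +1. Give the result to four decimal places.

0.9615

|+y⟩ = (|0⟩ + i|1⟩)/√2, so ⟨+y|ψ⟩ = (-5) / (√2·√13).
P = |-5|² / 26 = 25/26.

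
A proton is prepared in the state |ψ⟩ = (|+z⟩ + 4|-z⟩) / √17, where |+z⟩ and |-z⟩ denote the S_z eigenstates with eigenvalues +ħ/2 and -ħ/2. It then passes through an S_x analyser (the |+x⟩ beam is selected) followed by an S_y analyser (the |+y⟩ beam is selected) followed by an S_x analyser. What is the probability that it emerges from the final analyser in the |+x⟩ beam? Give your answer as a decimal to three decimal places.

0.184

First analyser (S_x): P(|+x⟩) = |⟨+x|ψ⟩|² = 25/34.
After stage 1 the state is |+x⟩; P(|+y⟩) = |⟨+y|+x⟩|² = 1/2.
After stage 2 the state is |+y⟩; P(|+x⟩) = |⟨+x|+y⟩|² = 1/2.
Joint probability = 25/34 × 1/2 × 1/2 = 0.184.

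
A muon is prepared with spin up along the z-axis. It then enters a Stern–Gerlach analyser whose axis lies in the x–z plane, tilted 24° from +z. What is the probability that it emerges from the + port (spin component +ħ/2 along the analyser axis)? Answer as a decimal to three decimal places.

0.957

For spin-½, the probability of finding spin-up along an axis at angle θ to the initial spin direction is cos²(θ/2); spin-down is sin²(θ/2).
θ = 24°, so P = cos²(12°) ≈ 0.957.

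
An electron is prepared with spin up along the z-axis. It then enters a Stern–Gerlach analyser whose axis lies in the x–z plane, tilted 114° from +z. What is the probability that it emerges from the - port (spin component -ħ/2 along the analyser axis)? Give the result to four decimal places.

For spin-½, the probability of finding spin-up along an axis at angle θ to the initial spin direction is cos²(θ/2); spin-down is sin²(θ/2).
θ = 114°, so P = sin²(57°) ≈ 0.7034.

0.7034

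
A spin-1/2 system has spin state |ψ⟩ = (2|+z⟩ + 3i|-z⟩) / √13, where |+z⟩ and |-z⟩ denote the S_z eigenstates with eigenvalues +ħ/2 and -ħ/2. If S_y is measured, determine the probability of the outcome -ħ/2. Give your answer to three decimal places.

|-y⟩ = (|+z⟩ - i|-z⟩)/√2, so ⟨-y|ψ⟩ = (-1) / (√2·√13).
P = |-1|² / 26 = 1/26.

0.038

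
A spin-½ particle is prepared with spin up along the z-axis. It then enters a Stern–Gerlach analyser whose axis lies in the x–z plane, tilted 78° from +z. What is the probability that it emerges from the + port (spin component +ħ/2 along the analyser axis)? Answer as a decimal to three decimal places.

For spin-½, the probability of finding spin-up along an axis at angle θ to the initial spin direction is cos²(θ/2); spin-down is sin²(θ/2).
θ = 78°, so P = cos²(39°) ≈ 0.604.

0.604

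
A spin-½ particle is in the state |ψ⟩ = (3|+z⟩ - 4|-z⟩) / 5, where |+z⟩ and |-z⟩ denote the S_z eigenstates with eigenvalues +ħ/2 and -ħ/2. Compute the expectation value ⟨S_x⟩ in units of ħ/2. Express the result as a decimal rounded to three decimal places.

⟨σ_x⟩ = 2 Re(a* b)/(|a|²+|b|²) with a = 3, b = -4.
a* b = -12, so ⟨σ_x⟩ = -24/25.
⟨S_x⟩ = (ħ/2)·⟨σ_x⟩.

-0.960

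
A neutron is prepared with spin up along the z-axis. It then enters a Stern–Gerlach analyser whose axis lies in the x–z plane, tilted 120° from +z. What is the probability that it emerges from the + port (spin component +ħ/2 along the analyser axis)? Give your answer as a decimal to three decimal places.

0.250

For spin-½, the probability of finding spin-up along an axis at angle θ to the initial spin direction is cos²(θ/2); spin-down is sin²(θ/2).
θ = 120°, so P = cos²(60°) ≈ 0.250.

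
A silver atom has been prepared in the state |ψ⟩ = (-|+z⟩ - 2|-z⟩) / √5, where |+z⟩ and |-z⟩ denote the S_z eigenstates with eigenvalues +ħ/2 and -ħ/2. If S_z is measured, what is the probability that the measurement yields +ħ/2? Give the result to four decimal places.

The +ħ/2 outcome corresponds to |+z⟩. Its amplitude in |ψ⟩ is -1/√5.
P = |-1|² / 5 = 1/5.

0.2000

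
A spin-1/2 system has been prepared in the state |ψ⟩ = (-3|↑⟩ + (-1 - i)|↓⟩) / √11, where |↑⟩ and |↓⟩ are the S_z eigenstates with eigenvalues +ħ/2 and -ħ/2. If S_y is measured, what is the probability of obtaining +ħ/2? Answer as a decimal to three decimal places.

0.773

|+y⟩ = (|↑⟩ + i|↓⟩)/√2, so ⟨+y|ψ⟩ = (-4 + i) / (√2·√11).
P = |-4 + i|² / 22 = 17/22.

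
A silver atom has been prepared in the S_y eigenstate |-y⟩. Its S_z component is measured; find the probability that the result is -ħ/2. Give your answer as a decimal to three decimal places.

In the S_z basis, |-y⟩ = (|+z⟩ - i|-z⟩)/√2 and |-z⟩ = |-z⟩.
|⟨-z|-y⟩|² = 1/2.

0.500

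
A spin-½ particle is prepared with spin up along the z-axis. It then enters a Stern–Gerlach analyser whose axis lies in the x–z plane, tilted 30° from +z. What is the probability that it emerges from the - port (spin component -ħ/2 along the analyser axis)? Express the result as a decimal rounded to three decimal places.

0.067

For spin-½, the probability of finding spin-up along an axis at angle θ to the initial spin direction is cos²(θ/2); spin-down is sin²(θ/2).
θ = 30°, so P = sin²(15°) ≈ 0.067.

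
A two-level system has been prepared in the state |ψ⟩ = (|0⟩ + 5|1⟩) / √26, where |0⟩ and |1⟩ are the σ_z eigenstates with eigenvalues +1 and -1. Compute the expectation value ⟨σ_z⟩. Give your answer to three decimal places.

⟨σ_z⟩ = |a|² - |b|² divided by |a|²+|b|², with a, b the |0⟩, |1⟩ amplitudes.
= (1 - 25)/26 = -24/26.

-0.923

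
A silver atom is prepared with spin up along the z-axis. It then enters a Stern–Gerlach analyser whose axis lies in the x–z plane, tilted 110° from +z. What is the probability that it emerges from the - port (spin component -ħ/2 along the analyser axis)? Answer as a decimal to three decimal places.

0.671

For spin-½, the probability of finding spin-up along an axis at angle θ to the initial spin direction is cos²(θ/2); spin-down is sin²(θ/2).
θ = 110°, so P = sin²(55°) ≈ 0.671.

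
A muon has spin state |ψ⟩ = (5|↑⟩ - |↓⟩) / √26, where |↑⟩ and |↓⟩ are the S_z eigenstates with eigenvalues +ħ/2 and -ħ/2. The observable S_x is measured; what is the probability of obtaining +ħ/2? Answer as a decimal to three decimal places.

|+x⟩ = (|↑⟩ + |↓⟩)/√2, so ⟨+x|ψ⟩ = (4) / (√2·√26).
P = |4|² / 52 = 16/52.

0.308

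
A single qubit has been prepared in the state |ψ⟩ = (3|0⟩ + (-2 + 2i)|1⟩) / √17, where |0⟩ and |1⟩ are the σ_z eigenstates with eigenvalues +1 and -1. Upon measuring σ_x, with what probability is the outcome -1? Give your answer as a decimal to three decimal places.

0.853

|-x⟩ = (|0⟩ - |1⟩)/√2, so ⟨-x|ψ⟩ = (5 - 2i) / (√2·√17).
P = |5 - 2i|² / 34 = 29/34.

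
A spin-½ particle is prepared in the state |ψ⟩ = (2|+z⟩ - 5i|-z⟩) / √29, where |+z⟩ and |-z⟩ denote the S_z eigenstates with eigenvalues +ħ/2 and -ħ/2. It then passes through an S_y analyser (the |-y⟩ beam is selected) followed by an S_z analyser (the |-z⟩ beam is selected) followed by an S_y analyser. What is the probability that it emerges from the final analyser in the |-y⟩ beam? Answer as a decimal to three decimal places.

First analyser (S_y): P(|-y⟩) = |⟨-y|ψ⟩|² = 49/58.
After stage 1 the state is |-y⟩; P(|-z⟩) = |⟨-z|-y⟩|² = 1/2.
After stage 2 the state is |-z⟩; P(|-y⟩) = |⟨-y|-z⟩|² = 1/2.
Joint probability = 49/58 × 1/2 × 1/2 = 0.211.

0.211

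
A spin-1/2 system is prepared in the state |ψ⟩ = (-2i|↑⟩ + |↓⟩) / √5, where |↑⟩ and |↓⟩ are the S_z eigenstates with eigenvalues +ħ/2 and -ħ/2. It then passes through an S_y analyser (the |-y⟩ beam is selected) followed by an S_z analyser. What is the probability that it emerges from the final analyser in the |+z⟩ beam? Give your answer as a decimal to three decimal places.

First analyser (S_y): P(|-y⟩) = |⟨-y|ψ⟩|² = 1/10.
After stage 1 the state is |-y⟩; P(|+z⟩) = |⟨+z|-y⟩|² = 1/2.
Joint probability = 1/10 × 1/2 = 0.050.

0.050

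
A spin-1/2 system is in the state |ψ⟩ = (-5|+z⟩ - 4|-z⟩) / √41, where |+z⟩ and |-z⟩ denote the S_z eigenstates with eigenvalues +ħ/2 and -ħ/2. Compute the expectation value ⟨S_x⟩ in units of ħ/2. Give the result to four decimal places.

⟨σ_x⟩ = 2 Re(a* b)/(|a|²+|b|²) with a = -5, b = -4.
a* b = 20, so ⟨σ_x⟩ = 40/41.
⟨S_x⟩ = (ħ/2)·⟨σ_x⟩.

0.9756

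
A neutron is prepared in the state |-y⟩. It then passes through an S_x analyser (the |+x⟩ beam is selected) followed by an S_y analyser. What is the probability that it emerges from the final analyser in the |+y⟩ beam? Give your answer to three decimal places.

0.250

First analyser (S_x): from |-y⟩, P(|+x⟩) = 1/2.
After stage 1 the state is |+x⟩; P(|+y⟩) = |⟨+y|+x⟩|² = 1/2.
Joint probability = 1/2 × 1/2 = 0.250.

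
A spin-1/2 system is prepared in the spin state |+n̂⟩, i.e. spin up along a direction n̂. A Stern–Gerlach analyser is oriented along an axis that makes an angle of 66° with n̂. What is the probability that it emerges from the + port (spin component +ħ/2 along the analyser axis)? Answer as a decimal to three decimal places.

0.703

For spin-½, the probability of finding spin-up along an axis at angle θ to the initial spin direction is cos²(θ/2); spin-down is sin²(θ/2).
θ = 66°, so P = cos²(33°) ≈ 0.703.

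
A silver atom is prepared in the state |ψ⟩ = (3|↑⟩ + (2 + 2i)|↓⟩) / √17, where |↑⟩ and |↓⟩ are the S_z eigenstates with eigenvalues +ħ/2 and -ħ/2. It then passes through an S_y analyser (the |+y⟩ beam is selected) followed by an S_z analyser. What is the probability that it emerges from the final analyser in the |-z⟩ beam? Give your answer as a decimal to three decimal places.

0.426

First analyser (S_y): P(|+y⟩) = |⟨+y|ψ⟩|² = 29/34.
After stage 1 the state is |+y⟩; P(|-z⟩) = |⟨-z|+y⟩|² = 1/2.
Joint probability = 29/34 × 1/2 = 0.426.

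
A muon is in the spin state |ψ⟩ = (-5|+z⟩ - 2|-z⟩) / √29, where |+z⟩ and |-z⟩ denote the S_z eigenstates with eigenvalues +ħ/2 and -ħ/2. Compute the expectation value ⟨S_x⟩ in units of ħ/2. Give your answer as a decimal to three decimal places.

0.690

⟨σ_x⟩ = 2 Re(a* b)/(|a|²+|b|²) with a = -5, b = -2.
a* b = 10, so ⟨σ_x⟩ = 20/29.
⟨S_x⟩ = (ħ/2)·⟨σ_x⟩.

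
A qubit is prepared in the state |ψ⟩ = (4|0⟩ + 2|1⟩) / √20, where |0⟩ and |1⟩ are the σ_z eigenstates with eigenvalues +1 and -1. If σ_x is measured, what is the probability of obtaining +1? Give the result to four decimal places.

0.9000

|+x⟩ = (|0⟩ + |1⟩)/√2, so ⟨+x|ψ⟩ = (6) / (√2·√20).
P = |6|² / 40 = 36/40.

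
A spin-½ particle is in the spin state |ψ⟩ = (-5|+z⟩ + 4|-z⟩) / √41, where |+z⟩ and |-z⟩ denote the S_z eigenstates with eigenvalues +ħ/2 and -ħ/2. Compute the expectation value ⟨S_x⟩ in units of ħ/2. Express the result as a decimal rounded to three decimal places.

⟨σ_x⟩ = 2 Re(a* b)/(|a|²+|b|²) with a = -5, b = 4.
a* b = -20, so ⟨σ_x⟩ = -40/41.
⟨S_x⟩ = (ħ/2)·⟨σ_x⟩.

-0.976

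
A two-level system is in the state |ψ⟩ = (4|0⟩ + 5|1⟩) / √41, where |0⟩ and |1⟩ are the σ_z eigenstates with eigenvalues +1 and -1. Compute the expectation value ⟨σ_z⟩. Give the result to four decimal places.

⟨σ_z⟩ = |a|² - |b|² divided by |a|²+|b|², with a, b the |0⟩, |1⟩ amplitudes.
= (16 - 25)/41 = -9/41.

-0.2195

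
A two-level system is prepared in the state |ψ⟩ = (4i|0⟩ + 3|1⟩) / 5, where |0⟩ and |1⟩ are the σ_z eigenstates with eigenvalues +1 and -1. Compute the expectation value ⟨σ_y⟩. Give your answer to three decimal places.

-0.960

⟨σ_y⟩ = 2 Im(a* b)/(|a|²+|b|²) with a = 4i, b = 3.
a* b = -12i, so ⟨σ_y⟩ = -24/25.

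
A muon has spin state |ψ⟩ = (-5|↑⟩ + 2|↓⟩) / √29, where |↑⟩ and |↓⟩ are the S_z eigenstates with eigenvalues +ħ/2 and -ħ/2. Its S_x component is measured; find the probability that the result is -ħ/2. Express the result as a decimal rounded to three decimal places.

|-x⟩ = (|↑⟩ - |↓⟩)/√2, so ⟨-x|ψ⟩ = (-7) / (√2·√29).
P = |-7|² / 58 = 49/58.

0.845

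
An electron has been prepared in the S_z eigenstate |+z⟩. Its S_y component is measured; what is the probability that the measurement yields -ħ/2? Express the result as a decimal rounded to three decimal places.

In the S_z basis, |+z⟩ = |+z⟩ and |-y⟩ = (|+z⟩ - i|-z⟩)/√2.
|⟨-y|+z⟩|² = 1/2.

0.500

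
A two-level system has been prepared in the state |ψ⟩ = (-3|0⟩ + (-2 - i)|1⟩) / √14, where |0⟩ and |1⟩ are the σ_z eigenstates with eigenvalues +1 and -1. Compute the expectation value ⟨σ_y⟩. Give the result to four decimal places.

0.4286

⟨σ_y⟩ = 2 Im(a* b)/(|a|²+|b|²) with a = -3, b = (-2 - i).
a* b = (6 + 3i), so ⟨σ_y⟩ = 6/14.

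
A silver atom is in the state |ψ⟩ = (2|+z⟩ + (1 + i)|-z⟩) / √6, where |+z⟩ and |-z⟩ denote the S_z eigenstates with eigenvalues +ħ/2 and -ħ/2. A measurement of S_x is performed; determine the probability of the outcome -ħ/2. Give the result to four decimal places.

|-x⟩ = (|+z⟩ - |-z⟩)/√2, so ⟨-x|ψ⟩ = (1 - i) / (√2·√6).
P = |1 - i|² / 12 = 2/12.

0.1667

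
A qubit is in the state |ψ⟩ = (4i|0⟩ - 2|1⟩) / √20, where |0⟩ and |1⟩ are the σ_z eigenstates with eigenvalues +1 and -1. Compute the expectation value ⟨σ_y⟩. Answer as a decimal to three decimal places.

⟨σ_y⟩ = 2 Im(a* b)/(|a|²+|b|²) with a = 4i, b = -2.
a* b = 8i, so ⟨σ_y⟩ = 16/20.

0.800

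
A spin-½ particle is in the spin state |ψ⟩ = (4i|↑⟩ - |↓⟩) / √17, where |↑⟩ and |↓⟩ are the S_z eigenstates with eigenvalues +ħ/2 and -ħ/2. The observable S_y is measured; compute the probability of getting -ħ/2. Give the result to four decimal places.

0.2647

|-y⟩ = (|↑⟩ - i|↓⟩)/√2, so ⟨-y|ψ⟩ = (3i) / (√2·√17).
P = |3i|² / 34 = 9/34.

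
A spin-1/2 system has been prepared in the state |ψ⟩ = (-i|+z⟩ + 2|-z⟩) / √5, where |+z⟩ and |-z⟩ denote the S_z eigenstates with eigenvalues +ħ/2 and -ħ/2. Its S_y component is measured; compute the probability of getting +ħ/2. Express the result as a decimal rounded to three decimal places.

|+y⟩ = (|+z⟩ + i|-z⟩)/√2, so ⟨+y|ψ⟩ = (-3i) / (√2·√5).
P = |-3i|² / 10 = 9/10.

0.900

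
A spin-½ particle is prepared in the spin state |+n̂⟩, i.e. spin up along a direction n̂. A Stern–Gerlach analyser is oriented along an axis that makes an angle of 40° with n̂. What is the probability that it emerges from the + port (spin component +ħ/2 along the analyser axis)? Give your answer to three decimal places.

0.883

For spin-½, the probability of finding spin-up along an axis at angle θ to the initial spin direction is cos²(θ/2); spin-down is sin²(θ/2).
θ = 40°, so P = cos²(20°) ≈ 0.883.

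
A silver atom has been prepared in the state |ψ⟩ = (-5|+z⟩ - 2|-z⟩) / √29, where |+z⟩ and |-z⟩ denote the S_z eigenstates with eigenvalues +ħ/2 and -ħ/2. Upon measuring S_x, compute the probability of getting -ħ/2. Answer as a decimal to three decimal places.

0.155

|-x⟩ = (|+z⟩ - |-z⟩)/√2, so ⟨-x|ψ⟩ = (-3) / (√2·√29).
P = |-3|² / 58 = 9/58.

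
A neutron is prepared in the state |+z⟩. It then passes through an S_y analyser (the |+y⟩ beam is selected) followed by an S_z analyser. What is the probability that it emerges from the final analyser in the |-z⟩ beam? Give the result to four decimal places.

First analyser (S_y): from |+z⟩, P(|+y⟩) = 1/2.
After stage 1 the state is |+y⟩; P(|-z⟩) = |⟨-z|+y⟩|² = 1/2.
Joint probability = 1/2 × 1/2 = 0.2500.

0.2500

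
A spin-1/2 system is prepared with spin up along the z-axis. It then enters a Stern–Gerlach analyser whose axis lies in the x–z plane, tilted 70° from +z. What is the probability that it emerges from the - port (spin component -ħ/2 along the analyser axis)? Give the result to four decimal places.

0.3290

For spin-½, the probability of finding spin-up along an axis at angle θ to the initial spin direction is cos²(θ/2); spin-down is sin²(θ/2).
θ = 70°, so P = sin²(35°) ≈ 0.3290.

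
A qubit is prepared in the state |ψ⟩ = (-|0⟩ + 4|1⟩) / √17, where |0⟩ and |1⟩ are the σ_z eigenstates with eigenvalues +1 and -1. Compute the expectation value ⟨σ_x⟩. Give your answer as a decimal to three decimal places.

⟨σ_x⟩ = 2 Re(a* b)/(|a|²+|b|²) with a = -1, b = 4.
a* b = -4, so ⟨σ_x⟩ = -8/17.

-0.471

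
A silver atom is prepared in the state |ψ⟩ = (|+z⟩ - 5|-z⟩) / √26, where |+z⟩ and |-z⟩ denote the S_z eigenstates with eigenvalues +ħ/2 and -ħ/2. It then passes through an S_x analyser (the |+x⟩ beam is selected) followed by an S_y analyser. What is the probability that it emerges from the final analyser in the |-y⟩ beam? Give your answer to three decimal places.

0.154

First analyser (S_x): P(|+x⟩) = |⟨+x|ψ⟩|² = 16/52.
After stage 1 the state is |+x⟩; P(|-y⟩) = |⟨-y|+x⟩|² = 1/2.
Joint probability = 16/52 × 1/2 = 0.154.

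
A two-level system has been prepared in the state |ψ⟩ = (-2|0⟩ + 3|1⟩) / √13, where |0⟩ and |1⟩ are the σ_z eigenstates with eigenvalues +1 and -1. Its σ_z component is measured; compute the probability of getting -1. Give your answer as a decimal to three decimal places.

0.692

The -1 outcome corresponds to |1⟩. Its amplitude in |ψ⟩ is 3/√13.
P = |3|² / 13 = 9/13.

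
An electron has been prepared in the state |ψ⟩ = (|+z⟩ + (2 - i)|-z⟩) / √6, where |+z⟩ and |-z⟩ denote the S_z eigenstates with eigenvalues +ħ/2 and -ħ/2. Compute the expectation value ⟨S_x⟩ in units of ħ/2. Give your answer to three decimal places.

⟨σ_x⟩ = 2 Re(a* b)/(|a|²+|b|²) with a = 1, b = (2 - i).
a* b = (2 - i), so ⟨σ_x⟩ = 4/6.
⟨S_x⟩ = (ħ/2)·⟨σ_x⟩.

0.667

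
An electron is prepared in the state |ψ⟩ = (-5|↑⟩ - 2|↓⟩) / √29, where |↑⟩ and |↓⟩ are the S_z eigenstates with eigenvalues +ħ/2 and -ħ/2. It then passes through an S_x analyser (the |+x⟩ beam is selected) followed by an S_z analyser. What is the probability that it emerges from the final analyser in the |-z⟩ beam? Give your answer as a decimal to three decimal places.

0.422

First analyser (S_x): P(|+x⟩) = |⟨+x|ψ⟩|² = 49/58.
After stage 1 the state is |+x⟩; P(|-z⟩) = |⟨-z|+x⟩|² = 1/2.
Joint probability = 49/58 × 1/2 = 0.422.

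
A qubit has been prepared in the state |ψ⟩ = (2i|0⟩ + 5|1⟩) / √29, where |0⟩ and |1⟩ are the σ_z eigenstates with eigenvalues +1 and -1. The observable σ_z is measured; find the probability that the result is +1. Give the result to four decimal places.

The +1 outcome corresponds to |0⟩. Its amplitude in |ψ⟩ is 2i/√29.
P = |2i|² / 29 = 4/29.

0.1379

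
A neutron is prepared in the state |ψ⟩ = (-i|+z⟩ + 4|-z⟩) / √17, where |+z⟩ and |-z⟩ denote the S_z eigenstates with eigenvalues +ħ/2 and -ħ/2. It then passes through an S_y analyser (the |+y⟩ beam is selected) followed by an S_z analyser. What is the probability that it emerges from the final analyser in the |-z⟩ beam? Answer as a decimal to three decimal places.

First analyser (S_y): P(|+y⟩) = |⟨+y|ψ⟩|² = 25/34.
After stage 1 the state is |+y⟩; P(|-z⟩) = |⟨-z|+y⟩|² = 1/2.
Joint probability = 25/34 × 1/2 = 0.368.

0.368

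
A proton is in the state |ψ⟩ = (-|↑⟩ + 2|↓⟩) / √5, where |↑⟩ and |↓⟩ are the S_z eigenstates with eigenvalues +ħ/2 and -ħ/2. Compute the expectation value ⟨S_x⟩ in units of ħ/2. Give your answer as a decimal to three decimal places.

-0.800

⟨σ_x⟩ = 2 Re(a* b)/(|a|²+|b|²) with a = -1, b = 2.
a* b = -2, so ⟨σ_x⟩ = -4/5.
⟨S_x⟩ = (ħ/2)·⟨σ_x⟩.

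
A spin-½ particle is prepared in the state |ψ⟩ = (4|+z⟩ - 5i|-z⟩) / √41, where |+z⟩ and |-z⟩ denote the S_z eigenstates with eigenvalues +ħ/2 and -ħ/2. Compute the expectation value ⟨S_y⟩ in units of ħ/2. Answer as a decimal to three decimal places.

-0.976

⟨σ_y⟩ = 2 Im(a* b)/(|a|²+|b|²) with a = 4, b = -5i.
a* b = -20i, so ⟨σ_y⟩ = -40/41.
⟨S_y⟩ = (ħ/2)·⟨σ_y⟩.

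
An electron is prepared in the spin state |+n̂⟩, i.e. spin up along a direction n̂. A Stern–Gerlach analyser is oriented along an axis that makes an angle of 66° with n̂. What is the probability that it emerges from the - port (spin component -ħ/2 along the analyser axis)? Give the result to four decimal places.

For spin-½, the probability of finding spin-up along an axis at angle θ to the initial spin direction is cos²(θ/2); spin-down is sin²(θ/2).
θ = 66°, so P = sin²(33°) ≈ 0.2966.

0.2966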